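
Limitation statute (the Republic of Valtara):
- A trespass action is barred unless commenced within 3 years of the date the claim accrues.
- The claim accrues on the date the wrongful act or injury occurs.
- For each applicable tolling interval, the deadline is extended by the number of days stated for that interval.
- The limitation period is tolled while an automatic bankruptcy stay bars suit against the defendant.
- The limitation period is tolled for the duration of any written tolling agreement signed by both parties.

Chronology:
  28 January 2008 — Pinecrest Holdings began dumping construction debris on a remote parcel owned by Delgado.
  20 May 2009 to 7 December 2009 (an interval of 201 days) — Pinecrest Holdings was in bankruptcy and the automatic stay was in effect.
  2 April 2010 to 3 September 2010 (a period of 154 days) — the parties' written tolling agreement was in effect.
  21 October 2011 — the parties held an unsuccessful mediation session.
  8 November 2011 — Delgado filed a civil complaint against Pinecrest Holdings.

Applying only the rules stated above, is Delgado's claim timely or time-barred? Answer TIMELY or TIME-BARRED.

TIMELY

The limitation period began to run on 28 January 2008.
The untolled deadline — 3 years after 28 January 2008 — is 28 January 2011.
The period was tolled for 201 days by the automatic bankruptcy stay (20 May 2009 to 7 December 2009), pushing the deadline to 17 August 2011.
The written tolling agreement from 2 April 2010 to 3 September 2010 tolled the period for 154 days, extending the deadline to 18 January 2012.
Nothing else in the chronology tolls or restarts the period.
Delgado filed on 8 November 2011, before the 18 January 2012 deadline, so the action is timely.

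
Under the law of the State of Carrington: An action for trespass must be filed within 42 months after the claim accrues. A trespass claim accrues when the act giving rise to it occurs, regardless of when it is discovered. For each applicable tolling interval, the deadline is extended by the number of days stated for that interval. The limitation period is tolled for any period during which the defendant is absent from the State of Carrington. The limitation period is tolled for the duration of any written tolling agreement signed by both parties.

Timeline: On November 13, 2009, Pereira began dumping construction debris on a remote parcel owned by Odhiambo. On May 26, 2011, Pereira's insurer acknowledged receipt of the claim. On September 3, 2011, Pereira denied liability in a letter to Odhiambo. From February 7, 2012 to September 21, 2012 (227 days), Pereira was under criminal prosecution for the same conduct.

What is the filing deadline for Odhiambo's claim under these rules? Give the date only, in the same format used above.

May 13, 2013

The claim accrued on November 13, 2009, the date of the act.
42 months from November 13, 2009 is May 13, 2013.
The pending criminal prosecution from February 7, 2012 to September 21, 2012 does not toll the period, because no stated rule makes a criminal prosecution a tolling event.
Nothing else in the chronology tolls or restarts the period.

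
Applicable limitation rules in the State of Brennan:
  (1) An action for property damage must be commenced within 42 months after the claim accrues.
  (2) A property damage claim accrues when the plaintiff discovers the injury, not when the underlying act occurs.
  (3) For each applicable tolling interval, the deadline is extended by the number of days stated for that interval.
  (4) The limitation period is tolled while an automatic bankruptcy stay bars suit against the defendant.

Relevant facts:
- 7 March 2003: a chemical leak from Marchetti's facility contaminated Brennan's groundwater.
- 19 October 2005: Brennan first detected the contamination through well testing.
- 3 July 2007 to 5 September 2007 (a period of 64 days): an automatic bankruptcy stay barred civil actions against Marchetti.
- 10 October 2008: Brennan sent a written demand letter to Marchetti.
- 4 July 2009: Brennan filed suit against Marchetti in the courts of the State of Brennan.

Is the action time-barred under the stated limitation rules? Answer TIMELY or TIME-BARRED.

TIME-BARRED

The claim did not accrue until Brennan discovered the injury on 19 October 2005; the 7 March 2003 act date does not start the clock under the stated rule.
The untolled deadline — 42 months after 19 October 2005 — is 19 April 2009.
The period was tolled for 64 days by the automatic bankruptcy stay (3 July 2007 to 5 September 2007), pushing the deadline to 22 June 2009.
None of the other events listed affects the running of the period under the stated rules.
Brennan filed on 4 July 2009, after the 22 June 2009 deadline, so the action is time-barred.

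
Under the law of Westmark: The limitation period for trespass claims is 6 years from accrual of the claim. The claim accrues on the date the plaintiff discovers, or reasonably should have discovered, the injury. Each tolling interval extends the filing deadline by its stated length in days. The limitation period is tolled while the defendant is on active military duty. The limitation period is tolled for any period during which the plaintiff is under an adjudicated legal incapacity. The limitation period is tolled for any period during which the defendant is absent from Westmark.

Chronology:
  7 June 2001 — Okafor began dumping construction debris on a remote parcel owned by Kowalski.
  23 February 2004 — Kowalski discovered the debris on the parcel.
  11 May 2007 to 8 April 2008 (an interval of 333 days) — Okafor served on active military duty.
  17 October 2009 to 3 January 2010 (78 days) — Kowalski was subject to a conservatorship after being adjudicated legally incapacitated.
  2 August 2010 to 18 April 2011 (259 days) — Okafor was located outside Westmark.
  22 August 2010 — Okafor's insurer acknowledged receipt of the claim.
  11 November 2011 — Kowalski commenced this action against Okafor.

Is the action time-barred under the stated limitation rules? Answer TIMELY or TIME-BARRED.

Accrual is tied to discovery, so the period began on 23 February 2004 rather than on 7 June 2001 when the act occurred.
6 years from 23 February 2004 is 23 February 2010.
Because the defendant's active military service ran from 11 May 2007 to 8 April 2008, the deadline is extended by 333 days to 22 January 2011.
Because the plaintiff's legal incapacity ran from 17 October 2009 to 3 January 2010, the deadline is extended by 78 days to 10 April 2011.
The period was tolled for 259 days by the defendant's absence from the jurisdiction (2 August 2010 to 18 April 2011), pushing the deadline to 25 December 2011.
The other events in the timeline have no effect on the limitation period under the stated rules.
Filing on 11 November 2011 beat the 25 December 2011 deadline — the action is timely.

TIMELY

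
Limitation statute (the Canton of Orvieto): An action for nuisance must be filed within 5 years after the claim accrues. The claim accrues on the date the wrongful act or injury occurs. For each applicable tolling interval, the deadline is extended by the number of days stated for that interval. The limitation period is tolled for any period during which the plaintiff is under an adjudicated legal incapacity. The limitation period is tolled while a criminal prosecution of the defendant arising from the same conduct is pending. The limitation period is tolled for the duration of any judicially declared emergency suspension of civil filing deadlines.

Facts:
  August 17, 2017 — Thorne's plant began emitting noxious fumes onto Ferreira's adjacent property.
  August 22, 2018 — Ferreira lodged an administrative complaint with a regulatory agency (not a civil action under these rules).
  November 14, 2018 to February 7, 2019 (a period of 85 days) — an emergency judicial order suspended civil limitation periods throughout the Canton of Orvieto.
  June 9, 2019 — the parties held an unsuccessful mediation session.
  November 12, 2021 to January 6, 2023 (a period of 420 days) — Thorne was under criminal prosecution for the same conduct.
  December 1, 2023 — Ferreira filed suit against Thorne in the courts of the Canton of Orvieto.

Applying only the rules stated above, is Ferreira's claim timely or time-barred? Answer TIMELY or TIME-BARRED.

The claim accrued on August 17, 2017, the date of the act.
The untolled deadline — 5 years after August 17, 2017 — is August 17, 2022.
The period was tolled for 85 days by the emergency suspension of filing deadlines (November 14, 2018 to February 7, 2019), pushing the deadline to November 10, 2022.
The pending criminal prosecution from November 12, 2021 to January 6, 2023 tolled the period for 420 days, extending the deadline to January 4, 2024.
Nothing else in the chronology tolls or restarts the period.
The December 1, 2023 filing precedes the January 4, 2024 deadline; the claim is timely.

TIMELY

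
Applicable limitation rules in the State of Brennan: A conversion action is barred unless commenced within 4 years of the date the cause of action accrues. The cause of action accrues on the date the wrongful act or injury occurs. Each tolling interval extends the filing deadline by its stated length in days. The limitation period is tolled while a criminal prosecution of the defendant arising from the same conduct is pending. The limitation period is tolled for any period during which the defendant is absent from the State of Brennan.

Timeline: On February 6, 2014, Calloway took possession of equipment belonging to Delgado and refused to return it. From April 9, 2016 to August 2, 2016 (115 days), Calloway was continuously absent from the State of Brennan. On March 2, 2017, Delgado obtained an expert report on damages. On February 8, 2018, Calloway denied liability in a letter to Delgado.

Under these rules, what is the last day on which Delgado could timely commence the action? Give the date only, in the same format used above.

June 1, 2018

The limitation period began to run on February 6, 2014.
4 years from February 6, 2014 is February 6, 2018.
The defendant's absence from the jurisdiction from April 9, 2016 to August 2, 2016 tolled the period for 115 days, extending the deadline to June 1, 2018.
Nothing else in the chronology tolls or restarts the period.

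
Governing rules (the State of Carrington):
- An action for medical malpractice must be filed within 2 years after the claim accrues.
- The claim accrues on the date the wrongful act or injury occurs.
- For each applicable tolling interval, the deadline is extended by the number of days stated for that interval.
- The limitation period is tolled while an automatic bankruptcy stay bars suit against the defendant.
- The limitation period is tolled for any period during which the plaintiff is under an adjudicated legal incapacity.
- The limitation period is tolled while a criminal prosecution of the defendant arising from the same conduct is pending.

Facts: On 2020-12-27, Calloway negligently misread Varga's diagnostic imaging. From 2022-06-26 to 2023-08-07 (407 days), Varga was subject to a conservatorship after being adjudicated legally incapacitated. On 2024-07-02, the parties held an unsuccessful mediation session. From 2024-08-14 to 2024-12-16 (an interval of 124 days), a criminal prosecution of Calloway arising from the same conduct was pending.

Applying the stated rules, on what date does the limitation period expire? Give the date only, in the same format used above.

The limitation period began to run on 2020-12-27.
The untolled deadline — 2 years after 2020-12-27 — is 2022-12-27.
Because the plaintiff's legal incapacity ran from 2022-06-26 to 2023-08-07, the deadline is extended by 407 days to 2024-02-07.
The pending criminal prosecution starting 2024-08-14 came too late — the period had run on 2024-02-07 — and so does not extend the deadline.
None of the other events listed affects the running of the period under the stated rules.

2024-02-07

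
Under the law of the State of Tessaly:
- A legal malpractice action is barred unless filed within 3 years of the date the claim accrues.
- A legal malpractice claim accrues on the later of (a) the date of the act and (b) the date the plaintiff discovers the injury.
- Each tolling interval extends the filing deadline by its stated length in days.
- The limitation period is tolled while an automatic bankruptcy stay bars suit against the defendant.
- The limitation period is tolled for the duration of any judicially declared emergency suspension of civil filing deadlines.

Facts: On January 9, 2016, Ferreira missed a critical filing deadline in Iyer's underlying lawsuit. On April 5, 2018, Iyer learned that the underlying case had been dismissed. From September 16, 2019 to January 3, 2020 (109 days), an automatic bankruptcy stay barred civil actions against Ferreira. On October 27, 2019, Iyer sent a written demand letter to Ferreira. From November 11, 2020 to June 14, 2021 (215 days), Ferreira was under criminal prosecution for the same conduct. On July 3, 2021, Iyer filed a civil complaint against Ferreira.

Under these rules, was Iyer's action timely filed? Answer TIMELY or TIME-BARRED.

Taking the later of the act (January 9, 2016) and discovery (April 5, 2018), the claim accrued on April 5, 2018.
Adding the 3 years base period to April 5, 2018 gives a deadline of April 5, 2021, before any tolling.
The period was tolled for 109 days by the automatic bankruptcy stay (September 16, 2019 to January 3, 2020), pushing the deadline to July 23, 2021.
No stated provision tolls the period for a criminal prosecution, so the interval from November 11, 2020 to June 14, 2021 has no effect on the deadline.
Nothing else in the chronology tolls or restarts the period.
Iyer filed on July 3, 2021, before the July 23, 2021 deadline, so the action is timely.

TIMELY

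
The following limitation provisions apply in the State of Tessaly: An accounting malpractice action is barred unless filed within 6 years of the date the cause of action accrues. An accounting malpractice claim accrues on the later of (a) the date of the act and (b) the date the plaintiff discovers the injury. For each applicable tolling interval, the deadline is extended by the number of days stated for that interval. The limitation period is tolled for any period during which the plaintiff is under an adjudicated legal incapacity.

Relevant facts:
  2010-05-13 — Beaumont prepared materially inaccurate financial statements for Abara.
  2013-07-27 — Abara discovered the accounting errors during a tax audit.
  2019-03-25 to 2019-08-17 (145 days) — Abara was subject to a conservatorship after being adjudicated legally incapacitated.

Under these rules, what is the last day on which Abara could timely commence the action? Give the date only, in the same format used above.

The claim accrued on 2013-07-27 — the later of the 2010-05-13 act and the 2013-07-27 discovery.
The untolled deadline — 6 years after 2013-07-27 — is 2019-07-27.
The plaintiff's legal incapacity from 2019-03-25 to 2019-08-17 tolled the period for 145 days, extending the deadline to 2019-12-19.

2019-12-19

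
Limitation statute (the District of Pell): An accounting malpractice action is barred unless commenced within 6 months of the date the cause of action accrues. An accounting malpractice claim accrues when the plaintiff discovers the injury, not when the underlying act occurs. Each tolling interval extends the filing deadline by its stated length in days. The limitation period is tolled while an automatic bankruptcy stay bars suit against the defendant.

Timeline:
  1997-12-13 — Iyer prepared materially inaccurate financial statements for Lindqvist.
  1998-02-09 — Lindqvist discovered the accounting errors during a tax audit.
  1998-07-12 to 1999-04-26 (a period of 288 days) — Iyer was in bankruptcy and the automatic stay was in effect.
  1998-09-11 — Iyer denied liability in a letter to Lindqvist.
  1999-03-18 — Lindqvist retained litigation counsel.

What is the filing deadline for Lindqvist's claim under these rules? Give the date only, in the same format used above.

Accrual is tied to discovery, so the period began on 1998-02-09 rather than on 1997-12-13 when the act occurred.
The untolled deadline — 6 months after 1998-02-09 — is 1998-08-09.
Because the automatic bankruptcy stay ran from 1998-07-12 to 1999-04-26, the deadline is extended by 288 days to 1999-05-24.
Nothing else in the chronology tolls or restarts the period.

1999-05-24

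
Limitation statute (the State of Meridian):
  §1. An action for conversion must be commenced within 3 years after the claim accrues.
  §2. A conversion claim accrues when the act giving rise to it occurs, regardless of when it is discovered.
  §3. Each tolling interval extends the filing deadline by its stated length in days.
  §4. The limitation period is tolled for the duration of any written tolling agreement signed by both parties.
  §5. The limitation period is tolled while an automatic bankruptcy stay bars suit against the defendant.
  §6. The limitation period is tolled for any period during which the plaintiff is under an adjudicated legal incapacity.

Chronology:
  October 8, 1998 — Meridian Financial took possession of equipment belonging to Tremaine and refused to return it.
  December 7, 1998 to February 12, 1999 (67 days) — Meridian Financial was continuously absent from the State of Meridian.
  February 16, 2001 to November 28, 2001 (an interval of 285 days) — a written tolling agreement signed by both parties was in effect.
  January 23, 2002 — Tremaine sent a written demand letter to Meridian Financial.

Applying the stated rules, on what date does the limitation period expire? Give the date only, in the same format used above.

The limitation period began to run on October 8, 1998.
The untolled deadline — 3 years after October 8, 1998 — is October 8, 2001.
Because the written tolling agreement ran from February 16, 2001 to November 28, 2001, the deadline is extended by 285 days to July 20, 2002.
Although the defendant's absence ran from December 7, 1998 to February 12, 1999, the stated rules do not make that a tolling event, so it is disregarded.
None of the other events listed affects the running of the period under the stated rules.

July 20, 2002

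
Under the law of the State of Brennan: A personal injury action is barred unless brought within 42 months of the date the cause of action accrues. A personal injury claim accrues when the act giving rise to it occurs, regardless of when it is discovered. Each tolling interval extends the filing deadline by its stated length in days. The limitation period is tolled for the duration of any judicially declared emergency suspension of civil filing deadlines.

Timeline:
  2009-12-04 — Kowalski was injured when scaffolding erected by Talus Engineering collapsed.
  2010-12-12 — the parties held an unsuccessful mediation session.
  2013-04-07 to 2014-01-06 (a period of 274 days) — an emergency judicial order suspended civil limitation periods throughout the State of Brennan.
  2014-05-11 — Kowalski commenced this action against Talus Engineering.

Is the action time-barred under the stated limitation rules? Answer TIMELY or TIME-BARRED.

TIME-BARRED

The limitation period began to run on 2009-12-04.
42 months from 2009-12-04 is 2013-06-04.
The emergency suspension of filing deadlines from 2013-04-07 to 2014-01-06 tolled the period for 274 days, extending the deadline to 2014-03-05.
The other events in the timeline have no effect on the limitation period under the stated rules.
Kowalski filed on 2014-05-11, after the 2014-03-05 deadline, so the action is time-barred.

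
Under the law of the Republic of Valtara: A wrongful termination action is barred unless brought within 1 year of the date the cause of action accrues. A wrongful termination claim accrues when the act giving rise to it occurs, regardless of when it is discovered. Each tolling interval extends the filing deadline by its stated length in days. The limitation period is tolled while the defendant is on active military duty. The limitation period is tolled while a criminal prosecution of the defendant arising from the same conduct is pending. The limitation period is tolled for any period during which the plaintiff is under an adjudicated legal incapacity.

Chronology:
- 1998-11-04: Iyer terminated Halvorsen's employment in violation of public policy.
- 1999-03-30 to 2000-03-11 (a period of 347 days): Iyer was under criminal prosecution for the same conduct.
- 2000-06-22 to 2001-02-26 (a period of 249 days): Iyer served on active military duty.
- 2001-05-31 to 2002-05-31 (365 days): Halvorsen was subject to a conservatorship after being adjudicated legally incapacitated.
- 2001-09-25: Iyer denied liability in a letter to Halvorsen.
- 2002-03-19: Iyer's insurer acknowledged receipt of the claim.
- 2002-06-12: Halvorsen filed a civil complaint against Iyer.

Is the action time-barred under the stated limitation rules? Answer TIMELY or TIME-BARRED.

The claim accrued on 1998-11-04, when the wrongful act occurred.
Adding the 1 year base period to 1998-11-04 gives a deadline of 1999-11-04, before any tolling.
The pending criminal prosecution from 1999-03-30 to 2000-03-11 tolled the period for 347 days, extending the deadline to 2000-10-16.
The period was tolled for 249 days by the defendant's active military service (2000-06-22 to 2001-02-26), pushing the deadline to 2001-06-22.
The plaintiff's legal incapacity from 2001-05-31 to 2002-05-31 tolled the period for 365 days, extending the deadline to 2002-06-22.
Nothing else in the chronology tolls or restarts the period.
The 2002-06-12 filing precedes the 2002-06-22 deadline; the claim is timely.

TIMELY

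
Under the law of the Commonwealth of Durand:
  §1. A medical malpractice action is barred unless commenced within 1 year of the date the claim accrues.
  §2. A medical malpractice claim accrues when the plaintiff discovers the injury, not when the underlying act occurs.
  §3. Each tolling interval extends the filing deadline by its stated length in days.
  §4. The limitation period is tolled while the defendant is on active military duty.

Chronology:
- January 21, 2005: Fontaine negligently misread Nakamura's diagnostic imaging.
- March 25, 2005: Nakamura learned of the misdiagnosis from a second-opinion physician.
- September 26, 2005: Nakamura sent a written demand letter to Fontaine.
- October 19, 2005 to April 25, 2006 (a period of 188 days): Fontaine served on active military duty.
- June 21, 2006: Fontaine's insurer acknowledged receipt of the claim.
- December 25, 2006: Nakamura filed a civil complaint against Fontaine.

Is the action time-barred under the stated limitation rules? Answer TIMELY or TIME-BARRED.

Accrual is tied to discovery, so the period began on March 25, 2005 rather than on January 21, 2005 when the act occurred.
1 year from March 25, 2005 is March 25, 2006.
Because the defendant's active military service ran from October 19, 2005 to April 25, 2006, the deadline is extended by 188 days to September 29, 2006.
None of the other events listed affects the running of the period under the stated rules.
Nakamura filed on December 25, 2006, after the September 29, 2006 deadline, so the action is time-barred.

TIME-BARRED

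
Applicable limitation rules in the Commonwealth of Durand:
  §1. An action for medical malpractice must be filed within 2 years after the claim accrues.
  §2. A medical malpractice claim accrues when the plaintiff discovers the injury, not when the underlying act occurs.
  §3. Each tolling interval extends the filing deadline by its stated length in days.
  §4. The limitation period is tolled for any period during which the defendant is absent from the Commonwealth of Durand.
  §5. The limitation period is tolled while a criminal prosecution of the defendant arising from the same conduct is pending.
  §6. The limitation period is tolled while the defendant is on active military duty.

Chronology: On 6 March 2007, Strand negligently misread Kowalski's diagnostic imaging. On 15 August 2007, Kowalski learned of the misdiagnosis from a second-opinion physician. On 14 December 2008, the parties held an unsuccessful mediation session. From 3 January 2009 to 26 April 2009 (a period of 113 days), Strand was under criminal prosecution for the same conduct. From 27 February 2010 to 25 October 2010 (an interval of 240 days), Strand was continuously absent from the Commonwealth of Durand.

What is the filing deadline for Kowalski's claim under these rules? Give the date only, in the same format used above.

Under the discovery rule, the claim accrued on 15 August 2007, when Kowalski discovered the injury — not on the 6 March 2007 date of the underlying act.
Adding the 2 years base period to 15 August 2007 gives a deadline of 15 August 2009, before any tolling.
Because the pending criminal prosecution ran from 3 January 2009 to 26 April 2009, the deadline is extended by 113 days to 6 December 2009.
The defendant's absence from the jurisdiction from 27 February 2010 to 25 October 2010 began after the period had already run on 6 December 2009, so it has no tolling effect.
Nothing else in the chronology tolls or restarts the period.

6 December 2009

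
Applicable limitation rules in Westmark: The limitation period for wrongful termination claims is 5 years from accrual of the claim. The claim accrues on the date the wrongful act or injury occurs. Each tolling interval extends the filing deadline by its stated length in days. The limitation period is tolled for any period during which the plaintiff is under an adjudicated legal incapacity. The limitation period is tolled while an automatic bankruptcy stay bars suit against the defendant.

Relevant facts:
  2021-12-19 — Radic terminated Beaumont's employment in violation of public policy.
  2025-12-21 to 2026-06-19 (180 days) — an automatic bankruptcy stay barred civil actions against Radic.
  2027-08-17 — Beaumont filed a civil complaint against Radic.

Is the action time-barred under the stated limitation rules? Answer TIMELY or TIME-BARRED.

TIME-BARRED

The claim accrued on 2021-12-19, when the wrongful act occurred.
The untolled deadline — 5 years after 2021-12-19 — is 2026-12-19.
The period was tolled for 180 days by the automatic bankruptcy stay (2025-12-21 to 2026-06-19), pushing the deadline to 2027-06-17.
Beaumont filed on 2027-08-17, after the 2027-06-17 deadline, so the action is time-barred.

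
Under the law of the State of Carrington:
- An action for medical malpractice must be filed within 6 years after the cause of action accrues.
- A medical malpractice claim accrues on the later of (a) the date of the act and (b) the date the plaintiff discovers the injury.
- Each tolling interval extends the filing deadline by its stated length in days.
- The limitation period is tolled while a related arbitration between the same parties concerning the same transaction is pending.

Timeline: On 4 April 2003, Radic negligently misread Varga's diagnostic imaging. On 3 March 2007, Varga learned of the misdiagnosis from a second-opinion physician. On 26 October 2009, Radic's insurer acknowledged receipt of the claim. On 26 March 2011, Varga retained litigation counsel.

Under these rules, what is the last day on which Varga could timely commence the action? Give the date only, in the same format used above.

3 March 2013

The claim accrued on 3 March 2007 — the later of the 4 April 2003 act and the 3 March 2007 discovery.
Adding the 6 years base period to 3 March 2007 gives a deadline of 3 March 2013, before any tolling.
None of the other events listed affects the running of the period under the stated rules.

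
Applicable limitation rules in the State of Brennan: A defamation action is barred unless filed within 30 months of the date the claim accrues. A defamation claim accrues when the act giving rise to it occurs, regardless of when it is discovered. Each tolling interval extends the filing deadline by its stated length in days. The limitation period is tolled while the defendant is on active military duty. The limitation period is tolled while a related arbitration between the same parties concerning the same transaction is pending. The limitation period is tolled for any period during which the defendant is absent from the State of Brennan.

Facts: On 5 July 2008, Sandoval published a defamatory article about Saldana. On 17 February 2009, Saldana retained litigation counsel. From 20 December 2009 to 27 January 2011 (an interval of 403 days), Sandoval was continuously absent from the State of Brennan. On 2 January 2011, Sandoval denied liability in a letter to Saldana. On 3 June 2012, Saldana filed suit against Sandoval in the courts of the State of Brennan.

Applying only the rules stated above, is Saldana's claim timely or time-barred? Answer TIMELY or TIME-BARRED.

The claim accrued on 5 July 2008, the date of the act.
Adding the 30 months base period to 5 July 2008 gives a deadline of 5 January 2011, before any tolling.
The defendant's absence from the jurisdiction from 20 December 2009 to 27 January 2011 tolled the period for 403 days, extending the deadline to 12 February 2012.
None of the other events listed affects the running of the period under the stated rules.
Saldana filed on 3 June 2012, after the 12 February 2012 deadline, so the action is time-barred.

TIME-BARRED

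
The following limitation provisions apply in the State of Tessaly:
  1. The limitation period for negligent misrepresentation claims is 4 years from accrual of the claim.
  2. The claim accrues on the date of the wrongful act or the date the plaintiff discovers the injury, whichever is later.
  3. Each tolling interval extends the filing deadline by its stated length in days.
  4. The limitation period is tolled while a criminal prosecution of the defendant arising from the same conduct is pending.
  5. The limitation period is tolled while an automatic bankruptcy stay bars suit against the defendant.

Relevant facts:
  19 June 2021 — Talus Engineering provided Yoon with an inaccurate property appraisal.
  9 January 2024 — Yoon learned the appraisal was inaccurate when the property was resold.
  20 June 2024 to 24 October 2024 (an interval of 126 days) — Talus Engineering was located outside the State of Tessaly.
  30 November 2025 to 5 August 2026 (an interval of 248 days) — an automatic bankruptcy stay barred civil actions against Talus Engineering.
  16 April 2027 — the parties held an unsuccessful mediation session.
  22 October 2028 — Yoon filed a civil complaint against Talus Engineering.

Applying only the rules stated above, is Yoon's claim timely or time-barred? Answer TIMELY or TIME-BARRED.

TIME-BARRED

Because discovery on 9 January 2024 post-dates the 19 June 2021 act, accrual under the later-of rule falls on 9 January 2024.
4 years from 9 January 2024 is 9 January 2028.
The automatic bankruptcy stay from 30 November 2025 to 5 August 2026 tolled the period for 248 days, extending the deadline to 13 September 2028.
No stated provision tolls the period for the defendant's absence, so the interval from 20 June 2024 to 24 October 2024 has no effect on the deadline.
None of the other events listed affects the running of the period under the stated rules.
The 22 October 2028 filing falls after the 13 September 2028 deadline; the claim is time-barred.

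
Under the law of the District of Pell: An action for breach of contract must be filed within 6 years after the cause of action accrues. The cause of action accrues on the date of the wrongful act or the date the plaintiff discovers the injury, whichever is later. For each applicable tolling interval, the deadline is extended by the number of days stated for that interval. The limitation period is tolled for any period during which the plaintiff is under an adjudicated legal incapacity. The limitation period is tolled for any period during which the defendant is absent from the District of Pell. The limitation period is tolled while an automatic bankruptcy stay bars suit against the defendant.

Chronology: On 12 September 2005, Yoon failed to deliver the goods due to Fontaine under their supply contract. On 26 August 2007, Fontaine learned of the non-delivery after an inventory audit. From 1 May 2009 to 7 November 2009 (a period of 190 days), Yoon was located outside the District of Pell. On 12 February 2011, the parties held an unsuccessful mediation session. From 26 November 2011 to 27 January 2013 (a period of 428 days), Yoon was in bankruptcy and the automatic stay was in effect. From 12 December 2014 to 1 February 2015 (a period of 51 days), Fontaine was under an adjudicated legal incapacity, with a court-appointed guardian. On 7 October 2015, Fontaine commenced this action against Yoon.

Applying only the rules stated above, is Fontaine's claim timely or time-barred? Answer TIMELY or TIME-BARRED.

TIME-BARRED

Because discovery on 26 August 2007 post-dates the 12 September 2005 act, accrual under the later-of rule falls on 26 August 2007.
Adding the 6 years base period to 26 August 2007 gives a deadline of 26 August 2013, before any tolling.
The period was tolled for 190 days by the defendant's absence from the jurisdiction (1 May 2009 to 7 November 2009), pushing the deadline to 4 March 2014.
Because the automatic bankruptcy stay ran from 26 November 2011 to 27 January 2013, the deadline is extended by 428 days to 6 May 2015.
The plaintiff's legal incapacity from 12 December 2014 to 1 February 2015 tolled the period for 51 days, extending the deadline to 26 June 2015.
Nothing else in the chronology tolls or restarts the period.
The 7 October 2015 filing falls after the 26 June 2015 deadline; the claim is time-barred.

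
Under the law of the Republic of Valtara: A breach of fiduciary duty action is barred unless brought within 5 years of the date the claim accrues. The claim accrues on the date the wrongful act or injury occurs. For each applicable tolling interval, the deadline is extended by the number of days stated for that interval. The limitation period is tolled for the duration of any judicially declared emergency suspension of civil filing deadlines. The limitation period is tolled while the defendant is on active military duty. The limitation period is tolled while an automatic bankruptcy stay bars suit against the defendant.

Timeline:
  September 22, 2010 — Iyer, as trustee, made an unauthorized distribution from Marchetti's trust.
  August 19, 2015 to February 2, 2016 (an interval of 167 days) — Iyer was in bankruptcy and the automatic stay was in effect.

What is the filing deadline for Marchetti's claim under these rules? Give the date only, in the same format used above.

The claim accrued on September 22, 2010, the date of the act.
Adding the 5 years base period to September 22, 2010 gives a deadline of September 22, 2015, before any tolling.
The automatic bankruptcy stay from August 19, 2015 to February 2, 2016 tolled the period for 167 days, extending the deadline to March 7, 2016.

March 7, 2016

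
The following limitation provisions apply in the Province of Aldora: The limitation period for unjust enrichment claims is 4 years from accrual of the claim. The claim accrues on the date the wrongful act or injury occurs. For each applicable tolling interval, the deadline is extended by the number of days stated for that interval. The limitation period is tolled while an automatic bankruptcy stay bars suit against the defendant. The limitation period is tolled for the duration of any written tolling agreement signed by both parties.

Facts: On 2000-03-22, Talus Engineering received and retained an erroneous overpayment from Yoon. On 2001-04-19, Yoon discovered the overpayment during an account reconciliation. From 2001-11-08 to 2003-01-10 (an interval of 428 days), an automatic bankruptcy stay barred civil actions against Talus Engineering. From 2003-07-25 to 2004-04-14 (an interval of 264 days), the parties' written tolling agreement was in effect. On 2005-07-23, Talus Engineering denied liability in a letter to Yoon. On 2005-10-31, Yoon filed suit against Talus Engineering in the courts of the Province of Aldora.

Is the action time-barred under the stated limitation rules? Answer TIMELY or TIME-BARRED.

TIMELY

Accrual is governed by the date of the act, so the period began to run on 2000-03-22; the later discovery on 2001-04-19 is irrelevant under the stated rule.
The untolled deadline — 4 years after 2000-03-22 — is 2004-03-22.
Because the automatic bankruptcy stay ran from 2001-11-08 to 2003-01-10, the deadline is extended by 428 days to 2005-05-24.
The written tolling agreement from 2003-07-25 to 2004-04-14 tolled the period for 264 days, extending the deadline to 2006-02-12.
Nothing else in the chronology tolls or restarts the period.
The 2005-10-31 filing precedes the 2006-02-12 deadline; the claim is timely.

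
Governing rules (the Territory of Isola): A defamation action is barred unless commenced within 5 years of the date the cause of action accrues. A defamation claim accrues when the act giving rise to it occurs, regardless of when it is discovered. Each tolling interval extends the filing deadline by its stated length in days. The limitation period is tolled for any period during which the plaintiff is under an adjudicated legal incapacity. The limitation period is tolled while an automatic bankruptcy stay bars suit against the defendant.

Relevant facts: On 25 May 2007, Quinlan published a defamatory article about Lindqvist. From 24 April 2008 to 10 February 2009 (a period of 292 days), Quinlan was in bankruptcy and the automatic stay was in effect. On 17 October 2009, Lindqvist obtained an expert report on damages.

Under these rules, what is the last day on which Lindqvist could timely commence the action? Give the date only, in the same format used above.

13 March 2013

The cause of action accrued on 25 May 2007, the date of the act.
The untolled deadline — 5 years after 25 May 2007 — is 25 May 2012.
Because the automatic bankruptcy stay ran from 24 April 2008 to 10 February 2009, the deadline is extended by 292 days to 13 March 2013.
Nothing else in the chronology tolls or restarts the period.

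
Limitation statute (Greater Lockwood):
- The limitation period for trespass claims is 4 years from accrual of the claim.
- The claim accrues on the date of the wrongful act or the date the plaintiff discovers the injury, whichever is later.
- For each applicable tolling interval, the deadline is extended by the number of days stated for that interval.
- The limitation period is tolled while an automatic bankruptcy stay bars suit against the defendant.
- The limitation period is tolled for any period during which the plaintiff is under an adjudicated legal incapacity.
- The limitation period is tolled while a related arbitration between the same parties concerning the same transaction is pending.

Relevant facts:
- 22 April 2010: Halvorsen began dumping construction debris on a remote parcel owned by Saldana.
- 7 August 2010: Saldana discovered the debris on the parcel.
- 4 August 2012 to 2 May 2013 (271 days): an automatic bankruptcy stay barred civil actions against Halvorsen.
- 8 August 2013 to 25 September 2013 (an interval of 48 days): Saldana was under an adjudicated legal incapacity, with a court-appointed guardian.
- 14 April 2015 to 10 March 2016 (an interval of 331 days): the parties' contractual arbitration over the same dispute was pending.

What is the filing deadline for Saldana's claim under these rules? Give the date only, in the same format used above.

18 May 2016

The claim accrued on 7 August 2010 — the later of the 22 April 2010 act and the 7 August 2010 discovery.
4 years from 7 August 2010 is 7 August 2014.
Because the automatic bankruptcy stay ran from 4 August 2012 to 2 May 2013, the deadline is extended by 271 days to 5 May 2015.
Because the plaintiff's legal incapacity ran from 8 August 2013 to 25 September 2013, the deadline is extended by 48 days to 22 June 2015.
Because the pending related arbitration ran from 14 April 2015 to 10 March 2016, the deadline is extended by 331 days to 18 May 2016.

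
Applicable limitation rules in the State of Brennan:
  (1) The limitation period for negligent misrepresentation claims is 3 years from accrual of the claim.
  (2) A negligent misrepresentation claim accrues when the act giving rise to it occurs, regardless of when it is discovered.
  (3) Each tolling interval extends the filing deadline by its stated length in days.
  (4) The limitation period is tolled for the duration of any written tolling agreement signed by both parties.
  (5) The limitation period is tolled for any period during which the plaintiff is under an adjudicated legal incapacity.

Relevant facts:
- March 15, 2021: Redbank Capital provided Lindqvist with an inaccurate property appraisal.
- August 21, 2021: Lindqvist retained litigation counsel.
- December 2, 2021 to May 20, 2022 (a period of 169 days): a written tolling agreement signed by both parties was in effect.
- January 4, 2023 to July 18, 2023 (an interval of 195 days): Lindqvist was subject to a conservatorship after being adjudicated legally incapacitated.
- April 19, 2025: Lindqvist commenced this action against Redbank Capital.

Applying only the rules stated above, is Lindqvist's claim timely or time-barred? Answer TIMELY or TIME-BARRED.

TIME-BARRED

The claim accrued on March 15, 2021, the date of the act.
3 years from March 15, 2021 is March 15, 2024.
Because the written tolling agreement ran from December 2, 2021 to May 20, 2022, the deadline is extended by 169 days to August 31, 2024.
The period was tolled for 195 days by the plaintiff's legal incapacity (January 4, 2023 to July 18, 2023), pushing the deadline to March 14, 2025.
None of the other events listed affects the running of the period under the stated rules.
Filing on April 19, 2025 missed the March 14, 2025 deadline — the action is time-barred.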